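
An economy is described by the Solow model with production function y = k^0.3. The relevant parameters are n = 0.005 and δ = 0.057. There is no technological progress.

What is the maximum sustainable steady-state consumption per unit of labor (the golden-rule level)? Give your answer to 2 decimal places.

At the golden rule, f'(k) = n + δ, so α·k^(α−1) = n + δ and k_gold = (α/(n + δ))^(1/(1−α)).
k_gold = (0.3/0.062)^(1/0.7) = 4.8387^1.4286 ≈ 9.5105
c_gold = f(k_gold) − (n + δ)·k_gold = 1.9654 − 0.062×9.5105 ≈ 1.3757

c_gold ≈ 1.38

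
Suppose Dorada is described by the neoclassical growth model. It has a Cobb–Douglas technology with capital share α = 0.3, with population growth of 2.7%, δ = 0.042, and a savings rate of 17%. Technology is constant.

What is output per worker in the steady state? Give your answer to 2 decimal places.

y* ≈ 1.47

Steady state requires s·f(k) = (n + δ)·k, i.e. s·k^α = (n + δ)·k.
Rearranging, k^(1−α) = s / (n + δ).
k^0.7 = 0.17 / (0.027 + 0.042) = 0.17 / 0.069 = 2.4638
k* = 2.4638^(1/0.7) ≈ 3.6261
y* = (k*)^α = 3.6261^0.3 ≈ 1.4717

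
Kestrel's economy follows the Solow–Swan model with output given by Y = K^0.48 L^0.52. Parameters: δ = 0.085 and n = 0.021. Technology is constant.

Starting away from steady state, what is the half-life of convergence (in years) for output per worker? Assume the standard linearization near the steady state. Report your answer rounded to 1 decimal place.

half-life ≈ 12.6 years

Near the steady state the convergence rate is λ = (1 − α)(n + δ).
λ = (1 − 0.48) × 0.106 = 0.52 × 0.106 = 0.05512
Half-life = ln 2 / λ = 0.6931 / 0.05512 ≈ 12.57 years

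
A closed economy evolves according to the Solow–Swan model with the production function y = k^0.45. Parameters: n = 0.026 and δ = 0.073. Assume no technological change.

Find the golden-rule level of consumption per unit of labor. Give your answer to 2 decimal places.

c_gold ≈ 1.90

At the golden rule, f'(k) = n + δ, so α·k^(α−1) = n + δ and k_gold = (α/(n + δ))^(1/(1−α)).
k_gold = (0.45/0.099)^(1/0.55) = 4.5455^1.8182 ≈ 15.6897
c_gold = f(k_gold) − (n + δ)·k_gold = 3.4516 − 0.099×15.6897 ≈ 1.8983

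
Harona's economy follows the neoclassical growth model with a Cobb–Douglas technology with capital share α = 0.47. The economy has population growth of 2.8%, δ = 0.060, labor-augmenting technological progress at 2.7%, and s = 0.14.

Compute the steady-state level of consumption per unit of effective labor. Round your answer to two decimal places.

c* ≈ 1.02

In steady state, investment equals break-even investment: s·k^α = (n + g + δ)·k.
Rearranging, k^(1−α) = s / (n + g + δ).
k^0.53 = 0.14 / (0.028 + 0.027 + 0.060) = 0.14 / 0.115 = 1.2174
k* = 1.2174^(1/0.53) ≈ 1.4494
y* = (k*)^α = 1.4494^0.47 ≈ 1.1906
c* = (1 − s)·y* = (1 − 0.14) × 1.1906 ≈ 1.0239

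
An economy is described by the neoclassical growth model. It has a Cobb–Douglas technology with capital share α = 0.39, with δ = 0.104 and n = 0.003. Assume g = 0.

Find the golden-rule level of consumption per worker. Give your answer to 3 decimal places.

c_gold ≈ 1.395

At the golden rule, f'(k) = n + δ, so α·k^(α−1) = n + δ and k_gold = (α/(n + δ))^(1/(1−α)).
k_gold = (0.39/0.107)^(1/0.61) = 3.6449^1.6393 ≈ 8.3324
c_gold = f(k_gold) − (n + δ)·k_gold = 2.2861 − 0.107×8.3324 ≈ 1.3945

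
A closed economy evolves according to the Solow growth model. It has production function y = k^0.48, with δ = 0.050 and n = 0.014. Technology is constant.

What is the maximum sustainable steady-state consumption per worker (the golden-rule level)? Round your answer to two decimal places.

c_gold ≈ 3.34

At the golden rule, f'(k) = n + δ, so α·k^(α−1) = n + δ and k_gold = (α/(n + δ))^(1/(1−α)).
k_gold = (0.48/0.064)^(1/0.52) = 7.5000^1.9231 ≈ 48.1760
c_gold = f(k_gold) − (n + δ)·k_gold = 6.4233 − 0.064×48.1760 ≈ 3.3400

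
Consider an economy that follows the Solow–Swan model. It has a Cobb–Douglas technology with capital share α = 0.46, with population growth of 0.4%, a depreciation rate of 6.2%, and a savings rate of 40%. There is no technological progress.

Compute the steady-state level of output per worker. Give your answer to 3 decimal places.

y* = 4.641

In steady state, investment equals break-even investment: s·k^α = (n + δ)·k.
Dividing both sides by k: k^(1−α) = s / (n + δ).
k^0.54 = 0.40 / (0.004 + 0.062) = 0.40 / 0.066 = 6.0606
k* = 6.0606^(1/0.54) ≈ 28.1257
y* = (k*)^α = 28.1257^0.46 ≈ 4.6407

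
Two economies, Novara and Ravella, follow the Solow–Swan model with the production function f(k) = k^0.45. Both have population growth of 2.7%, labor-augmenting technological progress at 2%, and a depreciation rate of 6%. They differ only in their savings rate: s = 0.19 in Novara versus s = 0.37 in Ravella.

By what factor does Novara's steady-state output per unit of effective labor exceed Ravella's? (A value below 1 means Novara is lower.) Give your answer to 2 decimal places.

y*_N / y*_R ≈ 0.58

Steady-state y* = [s/(n + g + δ)]^(α/(1−α)), so the ratio is [ (s_N/(n + g + δ)_N) / (s_R/(n + g + δ)_R) ]^0.8182.
s_N/(n + g + δ)_N = 0.19/0.107 = 1.7757; s_R/(n + g + δ)_R = 0.37/0.107 = 3.4579.
Ratio = (1.7757/3.4579)^0.8182 = 0.5135^0.8182 ≈ 0.5796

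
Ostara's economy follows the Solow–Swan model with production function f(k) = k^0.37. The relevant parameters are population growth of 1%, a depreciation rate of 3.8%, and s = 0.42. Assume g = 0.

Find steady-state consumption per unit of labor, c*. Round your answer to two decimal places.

c* ≈ 2.07

In steady state, investment equals break-even investment: s·k^α = (n + δ)·k.
Rearranging, k^(1−α) = s / (n + δ).
k^0.63 = 0.42 / (0.010 + 0.038) = 0.42 / 0.048 = 8.7500
k* = 8.7500^(1/0.63) ≈ 31.2789
y* = (k*)^α = 31.2789^0.37 ≈ 3.5747
c* = (1 − s)·y* = (1 − 0.42) × 3.5747 ≈ 2.0733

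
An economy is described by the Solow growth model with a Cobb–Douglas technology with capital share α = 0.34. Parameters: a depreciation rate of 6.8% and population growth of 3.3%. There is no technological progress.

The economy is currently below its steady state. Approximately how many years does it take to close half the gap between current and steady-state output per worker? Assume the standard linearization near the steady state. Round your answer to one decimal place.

Near the steady state the convergence rate is λ = (1 − α)(n + δ).
λ = (1 − 0.34) × 0.101 = 0.66 × 0.101 = 0.06666
Half-life = ln 2 / λ = 0.6931 / 0.06666 ≈ 10.40 years

about 10.4 years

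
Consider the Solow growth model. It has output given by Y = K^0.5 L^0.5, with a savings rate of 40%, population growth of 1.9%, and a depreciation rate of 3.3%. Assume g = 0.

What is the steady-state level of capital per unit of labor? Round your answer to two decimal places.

k* ≈ 59.17

Steady state requires s·f(k) = (n + δ)·k, i.e. s·k^α = (n + δ)·k.
Rearranging, k^(1−α) = s / (n + δ).
k^0.5 = 0.40 / (0.019 + 0.033) = 0.40 / 0.052 = 7.6923
k* = 7.6923^(1/0.5) ≈ 59.1715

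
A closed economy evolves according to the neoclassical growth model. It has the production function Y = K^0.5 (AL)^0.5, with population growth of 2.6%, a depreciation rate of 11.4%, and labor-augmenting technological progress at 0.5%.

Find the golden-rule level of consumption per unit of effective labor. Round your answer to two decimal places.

c_gold ≈ 1.72

At the golden rule, f'(k) = n + g + δ, so α·k^(α−1) = n + g + δ and k_gold = (α/(n + g + δ))^(1/(1−α)).
k_gold = (0.5/0.145)^(1/0.5) = 3.4483^2 ≈ 11.8908
c_gold = f(k_gold) − (n + g + δ)·k_gold = 3.4483 − 0.145×11.8908 ≈ 1.7241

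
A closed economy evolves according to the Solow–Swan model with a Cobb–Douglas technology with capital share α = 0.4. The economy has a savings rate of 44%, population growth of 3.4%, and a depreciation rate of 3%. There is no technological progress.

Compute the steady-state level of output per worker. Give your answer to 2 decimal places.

y* ≈ 3.62

Steady state requires s·f(k) = (n + δ)·k, i.e. s·k^α = (n + δ)·k.
Rearranging, k^(1−α) = s / (n + δ).
k^0.6 = 0.44 / (0.034 + 0.030) = 0.44 / 0.064 = 6.8750
k* = 6.8750^(1/0.6) ≈ 24.8573
y* = (k*)^α = 24.8573^0.4 ≈ 3.6156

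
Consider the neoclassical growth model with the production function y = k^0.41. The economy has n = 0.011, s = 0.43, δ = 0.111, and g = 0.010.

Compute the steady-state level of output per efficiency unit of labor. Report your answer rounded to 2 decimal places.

y* ≈ 2.27

In steady state, investment equals break-even investment: s·k^α = (n + g + δ)·k.
Dividing both sides by k: k^(1−α) = s / (n + g + δ).
k^0.59 = 0.43 / (0.011 + 0.010 + 0.111) = 0.43 / 0.132 = 3.2576
k* = 3.2576^(1/0.59) ≈ 7.4015
y* = (k*)^α = 7.4015^0.41 ≈ 2.2721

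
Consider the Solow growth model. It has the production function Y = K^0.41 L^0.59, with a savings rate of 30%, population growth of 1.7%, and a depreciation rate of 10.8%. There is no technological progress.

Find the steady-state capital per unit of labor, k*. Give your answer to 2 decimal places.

Steady state requires s·f(k) = (n + δ)·k, i.e. s·k^α = (n + δ)·k.
Dividing both sides by k: k^(1−α) = s / (n + δ).
k^0.59 = 0.30 / (0.017 + 0.108) = 0.30 / 0.125 = 2.4000
k* = 2.4000^(1/0.59) ≈ 4.4099

k* ≈ 4.41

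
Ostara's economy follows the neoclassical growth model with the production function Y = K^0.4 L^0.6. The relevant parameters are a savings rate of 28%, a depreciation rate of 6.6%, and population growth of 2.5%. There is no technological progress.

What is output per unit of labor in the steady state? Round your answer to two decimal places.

In steady state, investment equals break-even investment: s·k^α = (n + δ)·k.
Rearranging, k^(1−α) = s / (n + δ).
k^0.6 = 0.28 / (0.025 + 0.066) = 0.28 / 0.091 = 3.0769
k* = 3.0769^(1/0.6) ≈ 6.5091
y* = (k*)^α = 6.5091^0.4 ≈ 2.1155

y* ≈ 2.12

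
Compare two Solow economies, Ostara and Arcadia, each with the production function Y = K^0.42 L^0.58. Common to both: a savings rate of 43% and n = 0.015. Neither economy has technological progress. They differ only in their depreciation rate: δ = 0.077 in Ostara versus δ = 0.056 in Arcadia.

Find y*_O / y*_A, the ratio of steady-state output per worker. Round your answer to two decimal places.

Steady-state y* = [s/(n + δ)]^(α/(1−α)), so the ratio is [ (s_O/(n + δ)_O) / (s_A/(n + δ)_A) ]^0.7241.
s_O/(n + δ)_O = 0.43/0.092 = 4.6739; s_A/(n + δ)_A = 0.43/0.071 = 6.0563.
Ratio = (4.6739/6.0563)^0.7241 = 0.7717^0.7241 ≈ 0.8289

ratio ≈ 0.83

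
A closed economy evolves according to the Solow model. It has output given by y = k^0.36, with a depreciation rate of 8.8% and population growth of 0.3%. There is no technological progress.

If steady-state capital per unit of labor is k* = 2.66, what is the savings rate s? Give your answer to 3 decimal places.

In steady state, investment equals break-even investment: s·k^α = (n + δ)·k.
So s / (n + δ) = (k*)^(1−α) = 2.66^0.64 = 1.8704.
Therefore s = 1.8704 × (n + δ) = 1.8704 × 0.091 = 0.1702.

s ≈ 0.170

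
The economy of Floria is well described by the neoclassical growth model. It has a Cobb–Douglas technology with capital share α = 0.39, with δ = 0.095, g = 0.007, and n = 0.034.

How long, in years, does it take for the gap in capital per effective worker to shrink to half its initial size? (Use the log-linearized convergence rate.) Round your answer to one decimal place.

about 8.4 years

Near the steady state the convergence rate is λ = (1 − α)(n + g + δ).
λ = (1 − 0.39) × 0.136 = 0.61 × 0.136 = 0.08296
Half-life = ln 2 / λ = 0.6931 / 0.08296 ≈ 8.35 years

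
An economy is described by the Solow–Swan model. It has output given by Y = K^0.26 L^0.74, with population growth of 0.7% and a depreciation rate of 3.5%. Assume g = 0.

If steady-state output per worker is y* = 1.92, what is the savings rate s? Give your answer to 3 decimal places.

s ≈ 0.269

At the steady state, Δk = 0, so s·k^α = (n + δ)·k.
Since y* = [s/(n + δ)]^(α/(1−α)), we have s/(n + δ) = (y*)^((1−α)/α) = 1.92^2.8462 = 6.4022.
Therefore s = 6.4022 × (n + δ) = 6.4022 × 0.042 = 0.2689.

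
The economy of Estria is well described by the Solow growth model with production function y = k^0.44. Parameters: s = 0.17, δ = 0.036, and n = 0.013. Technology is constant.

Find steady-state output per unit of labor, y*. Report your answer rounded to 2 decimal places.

y* ≈ 2.66

Steady state requires s·f(k) = (n + δ)·k, i.e. s·k^α = (n + δ)·k.
Dividing both sides by k: k^(1−α) = s / (n + δ).
k^0.56 = 0.17 / (0.013 + 0.036) = 0.17 / 0.049 = 3.4694
k* = 3.4694^(1/0.56) ≈ 9.2202
y* = (k*)^α = 9.2202^0.44 ≈ 2.6576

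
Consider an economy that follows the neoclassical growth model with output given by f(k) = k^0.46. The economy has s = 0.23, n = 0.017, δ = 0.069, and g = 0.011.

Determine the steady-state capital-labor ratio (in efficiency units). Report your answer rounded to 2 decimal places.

k* ≈ 4.95

In steady state, investment equals break-even investment: s·k^α = (n + g + δ)·k.
Rearranging, k^(1−α) = s / (n + g + δ).
k^0.54 = 0.23 / (0.017 + 0.011 + 0.069) = 0.23 / 0.097 = 2.3711
k* = 2.3711^(1/0.54) ≈ 4.9471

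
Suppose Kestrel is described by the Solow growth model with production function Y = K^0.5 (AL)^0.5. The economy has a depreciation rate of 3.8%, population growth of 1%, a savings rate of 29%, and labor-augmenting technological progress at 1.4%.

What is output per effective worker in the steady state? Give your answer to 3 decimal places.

At the steady state, Δk = 0, so s·k^α = (n + g + δ)·k.
Dividing both sides by k: k^(1−α) = s / (n + g + δ).
k^0.5 = 0.29 / (0.010 + 0.014 + 0.038) = 0.29 / 0.062 = 4.6774
k* = 4.6774^(1/0.5) ≈ 21.8781
y* = (k*)^α = 21.8781^0.5 ≈ 4.6774

y* ≈ 4.677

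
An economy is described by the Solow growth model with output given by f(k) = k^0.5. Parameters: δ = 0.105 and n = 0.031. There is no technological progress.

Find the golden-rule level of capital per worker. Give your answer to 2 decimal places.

k_gold ≈ 13.52

The golden rule sets f'(k) = n + δ, i.e. α·k^(α−1) = n + δ.
So k^(1−α) = α / (n + δ) = 0.5 / 0.136 = 3.6765.
k_gold = 3.6765^(1/0.5) ≈ 13.5167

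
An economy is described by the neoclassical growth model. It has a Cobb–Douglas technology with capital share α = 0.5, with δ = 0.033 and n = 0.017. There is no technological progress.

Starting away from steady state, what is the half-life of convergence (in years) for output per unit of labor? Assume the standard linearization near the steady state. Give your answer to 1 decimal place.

half-life ≈ 27.7 years

Near the steady state the convergence rate is λ = (1 − α)(n + δ).
λ = (1 − 0.5) × 0.050 = 0.5 × 0.050 = 0.0250
Half-life = ln 2 / λ = 0.6931 / 0.0250 ≈ 27.72 years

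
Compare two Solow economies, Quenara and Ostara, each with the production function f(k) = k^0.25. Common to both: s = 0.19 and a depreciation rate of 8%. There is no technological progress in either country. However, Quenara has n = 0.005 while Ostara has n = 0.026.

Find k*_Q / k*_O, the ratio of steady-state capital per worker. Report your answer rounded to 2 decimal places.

ratio ≈ 1.34

Steady-state k* = [s/(n + δ)]^(1/(1−α)), so the ratio is [ (s_Q/(n + δ)_Q) / (s_O/(n + δ)_O) ]^1.3333.
s_Q/(n + δ)_Q = 0.19/0.085 = 2.2353; s_O/(n + δ)_O = 0.19/0.106 = 1.7925.
Ratio = (2.2353/1.7925)^1.3333 = 1.2470^1.3333 ≈ 1.3422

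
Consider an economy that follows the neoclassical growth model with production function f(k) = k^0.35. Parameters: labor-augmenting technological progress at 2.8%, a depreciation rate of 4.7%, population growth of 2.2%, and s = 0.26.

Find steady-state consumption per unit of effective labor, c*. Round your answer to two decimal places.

c* ≈ 1.26

Steady state requires s·f(k) = (n + g + δ)·k, i.e. s·k^α = (n + g + δ)·k.
Rearranging, k^(1−α) = s / (n + g + δ).
k^0.65 = 0.26 / (0.022 + 0.028 + 0.047) = 0.26 / 0.097 = 2.6804
k* = 2.6804^(1/0.65) ≈ 4.5579
y* = (k*)^α = 4.5579^0.35 ≈ 1.7005
c* = (1 − s)·y* = (1 − 0.26) × 1.7005 ≈ 1.2584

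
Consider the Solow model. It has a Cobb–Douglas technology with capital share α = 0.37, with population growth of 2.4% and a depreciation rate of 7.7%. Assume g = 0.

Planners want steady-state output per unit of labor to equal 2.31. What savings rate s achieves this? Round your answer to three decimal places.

In steady state, investment equals break-even investment: s·k^α = (n + δ)·k.
Since y* = [s/(n + δ)]^(α/(1−α)), we have s/(n + δ) = (y*)^((1−α)/α) = 2.31^1.7027 = 4.1603.
Therefore s = 4.1603 × (n + δ) = 4.1603 × 0.101 = 0.4202.

s ≈ 0.420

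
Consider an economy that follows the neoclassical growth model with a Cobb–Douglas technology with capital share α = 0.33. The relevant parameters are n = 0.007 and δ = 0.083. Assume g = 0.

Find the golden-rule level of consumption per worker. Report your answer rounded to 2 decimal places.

At the golden rule, f'(k) = n + δ, so α·k^(α−1) = n + δ and k_gold = (α/(n + δ))^(1/(1−α)).
k_gold = (0.33/0.090)^(1/0.67) = 3.6667^1.4925 ≈ 6.9531
c_gold = f(k_gold) − (n + δ)·k_gold = 1.8964 − 0.090×6.9531 ≈ 1.2706

c_gold ≈ 1.27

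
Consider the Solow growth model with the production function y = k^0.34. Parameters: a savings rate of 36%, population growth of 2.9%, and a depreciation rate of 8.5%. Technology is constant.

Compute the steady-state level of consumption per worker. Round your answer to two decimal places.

c* ≈ 1.16

Steady state requires s·f(k) = (n + δ)·k, i.e. s·k^α = (n + δ)·k.
Rearranging, k^(1−α) = s / (n + δ).
k^0.66 = 0.36 / (0.029 + 0.085) = 0.36 / 0.114 = 3.1579
k* = 3.1579^(1/0.66) ≈ 5.7104
y* = (k*)^α = 5.7104^0.34 ≈ 1.8083
c* = (1 − s)·y* = (1 − 0.36) × 1.8083 ≈ 1.1573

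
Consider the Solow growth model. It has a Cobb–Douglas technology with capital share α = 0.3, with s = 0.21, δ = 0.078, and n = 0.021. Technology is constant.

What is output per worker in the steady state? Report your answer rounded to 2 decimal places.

y* ≈ 1.38

Steady state requires s·f(k) = (n + δ)·k, i.e. s·k^α = (n + δ)·k.
Dividing both sides by k: k^(1−α) = s / (n + δ).
k^0.7 = 0.21 / (0.021 + 0.078) = 0.21 / 0.099 = 2.1212
k* = 2.1212^(1/0.7) ≈ 2.9278
y* = (k*)^α = 2.9278^0.3 ≈ 1.3803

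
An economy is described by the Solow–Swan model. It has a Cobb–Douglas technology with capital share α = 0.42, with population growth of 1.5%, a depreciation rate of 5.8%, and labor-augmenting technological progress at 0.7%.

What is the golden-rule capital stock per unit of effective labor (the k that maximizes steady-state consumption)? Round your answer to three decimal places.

The golden rule sets f'(k) = n + g + δ, i.e. α·k^(α−1) = n + g + δ.
So k^(1−α) = α / (n + g + δ) = 0.42 / 0.080 = 5.2500.
k_gold = 5.2500^(1/0.58) ≈ 17.4443

k_gold ≈ 17.444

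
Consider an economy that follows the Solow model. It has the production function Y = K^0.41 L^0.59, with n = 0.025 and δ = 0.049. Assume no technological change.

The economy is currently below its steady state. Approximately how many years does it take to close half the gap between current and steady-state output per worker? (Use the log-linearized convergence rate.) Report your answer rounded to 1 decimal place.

Near the steady state the convergence rate is λ = (1 − α)(n + δ).
λ = (1 − 0.41) × 0.074 = 0.59 × 0.074 = 0.04366
Half-life = ln 2 / λ = 0.6931 / 0.04366 ≈ 15.87 years

t_½ ≈ 15.9 years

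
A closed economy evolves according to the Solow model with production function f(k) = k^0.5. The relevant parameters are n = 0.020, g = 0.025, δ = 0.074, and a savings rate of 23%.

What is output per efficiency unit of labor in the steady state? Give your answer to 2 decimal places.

y* ≈ 1.93

In steady state, investment equals break-even investment: s·k^α = (n + g + δ)·k.
Dividing both sides by k: k^(1−α) = s / (n + g + δ).
k^0.5 = 0.23 / (0.020 + 0.025 + 0.074) = 0.23 / 0.119 = 1.9328
k* = 1.9328^(1/0.5) ≈ 3.7357
y* = (k*)^α = 3.7357^0.5 ≈ 1.9328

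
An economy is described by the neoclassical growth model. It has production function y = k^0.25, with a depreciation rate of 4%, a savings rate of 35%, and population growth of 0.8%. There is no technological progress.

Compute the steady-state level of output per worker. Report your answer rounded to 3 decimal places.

y* ≈ 1.939

Steady state requires s·f(k) = (n + δ)·k, i.e. s·k^α = (n + δ)·k.
Rearranging, k^(1−α) = s / (n + δ).
k^0.75 = 0.35 / (0.008 + 0.040) = 0.35 / 0.048 = 7.2917
k* = 7.2917^(1/0.75) ≈ 14.1396
y* = (k*)^α = 14.1396^0.25 ≈ 1.9391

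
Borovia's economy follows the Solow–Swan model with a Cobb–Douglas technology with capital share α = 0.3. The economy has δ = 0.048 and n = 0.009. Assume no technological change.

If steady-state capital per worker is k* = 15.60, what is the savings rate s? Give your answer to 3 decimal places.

Steady state requires s·f(k) = (n + δ)·k, i.e. s·k^α = (n + δ)·k.
So s / (n + δ) = (k*)^(1−α) = 15.60^0.7 = 6.8421.
Therefore s = 6.8421 × (n + δ) = 6.8421 × 0.057 = 0.3900.

s ≈ 0.390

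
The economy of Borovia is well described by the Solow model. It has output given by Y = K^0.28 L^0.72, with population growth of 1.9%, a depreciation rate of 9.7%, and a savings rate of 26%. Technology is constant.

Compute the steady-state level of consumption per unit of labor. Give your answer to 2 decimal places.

At the steady state, Δk = 0, so s·k^α = (n + δ)·k.
Dividing both sides by k: k^(1−α) = s / (n + δ).
k^0.72 = 0.26 / (0.019 + 0.097) = 0.26 / 0.116 = 2.2414
k* = 2.2414^(1/0.72) ≈ 3.0678
y* = (k*)^α = 3.0678^0.28 ≈ 1.3687
c* = (1 − s)·y* = (1 − 0.26) × 1.3687 ≈ 1.0128

c* = 1.01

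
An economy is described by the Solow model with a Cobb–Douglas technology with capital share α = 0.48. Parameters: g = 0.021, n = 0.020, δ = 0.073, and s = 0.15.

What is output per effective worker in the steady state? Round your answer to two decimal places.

y* ≈ 1.29

In steady state, investment equals break-even investment: s·k^α = (n + g + δ)·k.
Rearranging, k^(1−α) = s / (n + g + δ).
k^0.52 = 0.15 / (0.020 + 0.021 + 0.073) = 0.15 / 0.114 = 1.3158
k* = 1.3158^(1/0.52) ≈ 1.6952
y* = (k*)^α = 1.6952^0.48 ≈ 1.2883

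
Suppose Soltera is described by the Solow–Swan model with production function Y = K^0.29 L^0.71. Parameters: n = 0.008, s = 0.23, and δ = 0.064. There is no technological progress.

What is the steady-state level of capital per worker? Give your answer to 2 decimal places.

At the steady state, Δk = 0, so s·k^α = (n + δ)·k.
Rearranging, k^(1−α) = s / (n + δ).
k^0.71 = 0.23 / (0.008 + 0.064) = 0.23 / 0.072 = 3.1944
k* = 3.1944^(1/0.71) ≈ 5.1334

k* ≈ 5.13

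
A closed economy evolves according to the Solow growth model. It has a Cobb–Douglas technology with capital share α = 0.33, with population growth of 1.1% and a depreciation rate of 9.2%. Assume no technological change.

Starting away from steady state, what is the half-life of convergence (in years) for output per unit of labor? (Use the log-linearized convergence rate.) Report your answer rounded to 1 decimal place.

about 10.0 years

Near the steady state the convergence rate is λ = (1 − α)(n + δ).
λ = (1 − 0.33) × 0.103 = 0.67 × 0.103 = 0.06901
Half-life = ln 2 / λ = 0.6931 / 0.06901 ≈ 10.04 years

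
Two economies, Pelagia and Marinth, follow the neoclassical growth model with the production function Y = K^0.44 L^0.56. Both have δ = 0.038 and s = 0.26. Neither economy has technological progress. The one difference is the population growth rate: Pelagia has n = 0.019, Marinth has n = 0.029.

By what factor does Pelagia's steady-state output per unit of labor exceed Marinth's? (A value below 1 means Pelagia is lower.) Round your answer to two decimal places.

ratio ≈ 1.14

Steady-state y* = [s/(n + δ)]^(α/(1−α)), so the ratio is [ (s_P/(n + δ)_P) / (s_M/(n + δ)_M) ]^0.7857.
s_P/(n + δ)_P = 0.26/0.057 = 4.5614; s_M/(n + δ)_M = 0.26/0.067 = 3.8806.
Ratio = (4.5614/3.8806)^0.7857 = 1.1754^0.7857 ≈ 1.1354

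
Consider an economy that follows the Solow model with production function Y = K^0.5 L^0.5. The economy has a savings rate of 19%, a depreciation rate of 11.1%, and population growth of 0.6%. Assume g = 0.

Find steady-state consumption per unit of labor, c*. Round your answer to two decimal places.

In steady state, investment equals break-even investment: s·k^α = (n + δ)·k.
Rearranging, k^(1−α) = s / (n + δ).
k^0.5 = 0.19 / (0.006 + 0.111) = 0.19 / 0.117 = 1.6239
k* = 1.6239^(1/0.5) ≈ 2.6371
y* = (k*)^α = 2.6371^0.5 ≈ 1.6239
c* = (1 − s)·y* = (1 − 0.19) × 1.6239 ≈ 1.3154

c* ≈ 1.32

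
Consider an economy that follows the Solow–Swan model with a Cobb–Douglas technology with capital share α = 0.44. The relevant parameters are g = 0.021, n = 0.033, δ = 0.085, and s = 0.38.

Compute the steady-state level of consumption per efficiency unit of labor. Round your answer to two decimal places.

c* = 1.37

At the steady state, Δk = 0, so s·k^α = (n + g + δ)·k.
Rearranging, k^(1−α) = s / (n + g + δ).
k^0.56 = 0.38 / (0.033 + 0.021 + 0.085) = 0.38 / 0.139 = 2.7338
k* = 2.7338^(1/0.56) ≈ 6.0248
y* = (k*)^α = 6.0248^0.44 ≈ 2.2038
c* = (1 − s)·y* = (1 − 0.38) × 2.2038 ≈ 1.3664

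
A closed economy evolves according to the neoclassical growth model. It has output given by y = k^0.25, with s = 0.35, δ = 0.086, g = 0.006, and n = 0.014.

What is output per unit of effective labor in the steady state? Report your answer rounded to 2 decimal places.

y* ≈ 1.49

In steady state, investment equals break-even investment: s·k^α = (n + g + δ)·k.
Dividing both sides by k: k^(1−α) = s / (n + g + δ).
k^0.75 = 0.35 / (0.014 + 0.006 + 0.086) = 0.35 / 0.106 = 3.3019
k* = 3.3019^(1/0.75) ≈ 4.9168
y* = (k*)^α = 4.9168^0.25 ≈ 1.4891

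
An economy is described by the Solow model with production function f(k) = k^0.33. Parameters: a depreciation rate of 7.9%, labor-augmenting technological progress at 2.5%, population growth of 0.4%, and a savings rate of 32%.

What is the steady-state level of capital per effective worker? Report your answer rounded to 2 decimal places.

k* = 5.06

At the steady state, Δk = 0, so s·k^α = (n + g + δ)·k.
Rearranging, k^(1−α) = s / (n + g + δ).
k^0.67 = 0.32 / (0.004 + 0.025 + 0.079) = 0.32 / 0.108 = 2.9630
k* = 2.9630^(1/0.67) ≈ 5.0591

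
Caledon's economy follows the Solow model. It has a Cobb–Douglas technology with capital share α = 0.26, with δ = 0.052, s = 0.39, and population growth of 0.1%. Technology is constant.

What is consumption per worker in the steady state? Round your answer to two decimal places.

c* = 1.23

Steady state requires s·f(k) = (n + δ)·k, i.e. s·k^α = (n + δ)·k.
Dividing both sides by k: k^(1−α) = s / (n + δ).
k^0.74 = 0.39 / (0.001 + 0.052) = 0.39 / 0.053 = 7.3585
k* = 7.3585^(1/0.74) ≈ 14.8367
y* = (k*)^α = 14.8367^0.26 ≈ 2.0163
c* = (1 − s)·y* = (1 − 0.39) × 2.0163 ≈ 1.2299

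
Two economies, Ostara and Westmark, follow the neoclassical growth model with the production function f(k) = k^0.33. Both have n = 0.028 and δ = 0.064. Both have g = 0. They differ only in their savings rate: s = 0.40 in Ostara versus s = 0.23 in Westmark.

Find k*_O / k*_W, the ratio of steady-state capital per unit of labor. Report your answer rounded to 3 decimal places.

ratio ≈ 2.284

Steady-state k* = [s/(n + δ)]^(1/(1−α)), so the ratio is [ (s_O/(n + δ)_O) / (s_W/(n + δ)_W) ]^1.4925.
s_O/(n + δ)_O = 0.40/0.092 = 4.3478; s_W/(n + δ)_W = 0.23/0.092 = 2.5000.
Ratio = (4.3478/2.5000)^1.4925 = 1.7391^1.4925 ≈ 2.2839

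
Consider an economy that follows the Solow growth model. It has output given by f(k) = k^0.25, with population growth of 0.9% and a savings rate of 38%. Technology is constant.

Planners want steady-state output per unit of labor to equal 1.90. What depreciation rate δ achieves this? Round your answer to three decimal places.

Steady state requires s·f(k) = (n + δ)·k, i.e. s·k^α = (n + δ)·k.
Since y* = [s/(n + δ)]^(α/(1−α)), we have s/(n + δ) = (y*)^((1−α)/α) = 1.90^3 = 6.8590.
Therefore n + δ = s / 6.8590 = 0.38 / 6.8590 = 0.0554, so δ = 0.0554 − 0.009 = 0.0464.

δ ≈ 0.046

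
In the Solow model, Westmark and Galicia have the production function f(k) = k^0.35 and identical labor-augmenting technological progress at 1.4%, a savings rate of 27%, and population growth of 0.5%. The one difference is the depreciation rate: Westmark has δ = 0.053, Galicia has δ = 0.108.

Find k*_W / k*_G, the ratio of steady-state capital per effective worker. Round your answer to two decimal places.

k*_W / k*_G ≈ 2.39

Steady-state k* = [s/(n + g + δ)]^(1/(1−α)), so the ratio is [ (s_W/(n + g + δ)_W) / (s_G/(n + g + δ)_G) ]^1.5385.
s_W/(n + g + δ)_W = 0.27/0.072 = 3.7500; s_G/(n + g + δ)_G = 0.27/0.127 = 2.1260.
Ratio = (3.7500/2.1260)^1.5385 = 1.7639^1.5385 ≈ 2.3944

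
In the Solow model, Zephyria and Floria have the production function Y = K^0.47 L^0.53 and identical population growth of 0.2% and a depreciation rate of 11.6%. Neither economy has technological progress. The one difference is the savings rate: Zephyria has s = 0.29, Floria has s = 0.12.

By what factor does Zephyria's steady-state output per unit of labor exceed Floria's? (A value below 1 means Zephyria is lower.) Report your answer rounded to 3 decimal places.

Steady-state y* = [s/(n + δ)]^(α/(1−α)), so the ratio is [ (s_Z/(n + δ)_Z) / (s_F/(n + δ)_F) ]^0.8868.
s_Z/(n + δ)_Z = 0.29/0.118 = 2.4576; s_F/(n + δ)_F = 0.12/0.118 = 1.0169.
Ratio = (2.4576/1.0169)^0.8868 = 2.4168^0.8868 ≈ 2.1870

ratio ≈ 2.187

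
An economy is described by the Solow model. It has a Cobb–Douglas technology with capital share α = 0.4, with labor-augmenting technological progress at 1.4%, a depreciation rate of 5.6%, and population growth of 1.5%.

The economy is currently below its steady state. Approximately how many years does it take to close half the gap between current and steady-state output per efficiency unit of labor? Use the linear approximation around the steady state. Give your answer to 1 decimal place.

about 13.6 years

Near the steady state the convergence rate is λ = (1 − α)(n + g + δ).
λ = (1 − 0.4) × 0.085 = 0.6 × 0.085 = 0.0510
Half-life = ln 2 / λ = 0.6931 / 0.0510 ≈ 13.59 years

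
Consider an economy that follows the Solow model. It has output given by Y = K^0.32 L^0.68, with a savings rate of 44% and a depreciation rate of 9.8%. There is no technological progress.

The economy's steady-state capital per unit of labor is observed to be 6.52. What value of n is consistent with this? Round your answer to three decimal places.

At the steady state, Δk = 0, so s·k^α = (n + δ)·k.
So s / (n + δ) = (k*)^(1−α) = 6.52^0.68 = 3.5784.
Therefore n + δ = s / 3.5784 = 0.44 / 3.5784 = 0.1230, so n = 0.1230 − 0.098 = 0.0250.

n ≈ 0.025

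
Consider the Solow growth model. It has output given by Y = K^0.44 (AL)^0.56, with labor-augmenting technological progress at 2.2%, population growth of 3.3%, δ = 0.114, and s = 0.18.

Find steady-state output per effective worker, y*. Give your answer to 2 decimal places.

At the steady state, Δk = 0, so s·k^α = (n + g + δ)·k.
Rearranging, k^(1−α) = s / (n + g + δ).
k^0.56 = 0.18 / (0.033 + 0.022 + 0.114) = 0.18 / 0.169 = 1.0651
k* = 1.0651^(1/0.56) ≈ 1.1192
y* = (k*)^α = 1.1192^0.44 ≈ 1.0508

y* = 1.05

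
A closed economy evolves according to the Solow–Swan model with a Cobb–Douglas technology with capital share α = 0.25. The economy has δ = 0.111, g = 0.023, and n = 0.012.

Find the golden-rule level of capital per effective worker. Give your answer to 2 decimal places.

k_gold ≈ 2.05

The golden rule sets f'(k) = n + g + δ, i.e. α·k^(α−1) = n + g + δ.
So k^(1−α) = α / (n + g + δ) = 0.25 / 0.146 = 1.7123.
k_gold = 1.7123^(1/0.75) ≈ 2.0485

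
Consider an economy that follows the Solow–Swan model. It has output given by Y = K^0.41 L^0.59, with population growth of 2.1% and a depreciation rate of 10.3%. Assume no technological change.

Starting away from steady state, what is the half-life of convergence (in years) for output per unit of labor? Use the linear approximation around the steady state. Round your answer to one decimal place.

Near the steady state the convergence rate is λ = (1 − α)(n + δ).
λ = (1 − 0.41) × 0.124 = 0.59 × 0.124 = 0.07316
Half-life = ln 2 / λ = 0.6931 / 0.07316 ≈ 9.47 years

about 9.5 years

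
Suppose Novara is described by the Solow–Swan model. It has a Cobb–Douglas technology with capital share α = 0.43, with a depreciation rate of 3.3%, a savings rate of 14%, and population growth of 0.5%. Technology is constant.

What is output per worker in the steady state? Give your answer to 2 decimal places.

Steady state requires s·f(k) = (n + δ)·k, i.e. s·k^α = (n + δ)·k.
Rearranging, k^(1−α) = s / (n + δ).
k^0.57 = 0.14 / (0.005 + 0.033) = 0.14 / 0.038 = 3.6842
k* = 3.6842^(1/0.57) ≈ 9.8534
y* = (k*)^α = 9.8534^0.43 ≈ 2.6745

y* = 2.67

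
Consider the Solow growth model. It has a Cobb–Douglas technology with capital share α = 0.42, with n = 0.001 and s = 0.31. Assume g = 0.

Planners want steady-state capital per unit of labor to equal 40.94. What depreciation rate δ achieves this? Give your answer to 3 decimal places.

In steady state, investment equals break-even investment: s·k^α = (n + δ)·k.
So s / (n + δ) = (k*)^(1−α) = 40.94^0.58 = 8.6108.
Therefore n + δ = s / 8.6108 = 0.31 / 8.6108 = 0.0360, so δ = 0.0360 − 0.001 = 0.0350.

δ ≈ 0.035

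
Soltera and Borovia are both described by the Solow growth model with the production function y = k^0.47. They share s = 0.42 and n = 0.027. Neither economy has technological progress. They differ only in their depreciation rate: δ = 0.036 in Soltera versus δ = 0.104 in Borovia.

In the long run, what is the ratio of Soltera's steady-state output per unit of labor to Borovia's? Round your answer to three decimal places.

Steady-state y* = [s/(n + δ)]^(α/(1−α)), so the ratio is [ (s_S/(n + δ)_S) / (s_B/(n + δ)_B) ]^0.8868.
s_S/(n + δ)_S = 0.42/0.063 = 6.6667; s_B/(n + δ)_B = 0.42/0.131 = 3.2061.
Ratio = (6.6667/3.2061)^0.8868 = 2.0794^0.8868 ≈ 1.9140

ratio ≈ 1.914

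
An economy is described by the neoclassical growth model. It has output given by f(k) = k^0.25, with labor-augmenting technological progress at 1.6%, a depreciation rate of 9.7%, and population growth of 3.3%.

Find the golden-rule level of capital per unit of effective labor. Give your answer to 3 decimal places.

k_gold ≈ 2.049

The golden rule sets f'(k) = n + g + δ, i.e. α·k^(α−1) = n + g + δ.
So k^(1−α) = α / (n + g + δ) = 0.25 / 0.146 = 1.7123.
k_gold = 1.7123^(1/0.75) ≈ 2.0485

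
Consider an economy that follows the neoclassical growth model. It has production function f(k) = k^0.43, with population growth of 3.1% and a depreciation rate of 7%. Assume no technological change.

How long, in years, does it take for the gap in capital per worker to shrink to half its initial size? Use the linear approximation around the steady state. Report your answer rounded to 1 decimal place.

Near the steady state the convergence rate is λ = (1 − α)(n + δ).
λ = (1 − 0.43) × 0.101 = 0.57 × 0.101 = 0.05757
Half-life = ln 2 / λ = 0.6931 / 0.05757 ≈ 12.04 years

half-life ≈ 12.0 years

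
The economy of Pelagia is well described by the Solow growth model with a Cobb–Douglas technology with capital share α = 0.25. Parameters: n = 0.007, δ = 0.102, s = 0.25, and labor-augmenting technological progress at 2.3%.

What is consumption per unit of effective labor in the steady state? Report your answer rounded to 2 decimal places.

Steady state requires s·f(k) = (n + g + δ)·k, i.e. s·k^α = (n + g + δ)·k.
Rearranging, k^(1−α) = s / (n + g + δ).
k^0.75 = 0.25 / (0.007 + 0.023 + 0.102) = 0.25 / 0.132 = 1.8939
k* = 1.8939^(1/0.75) ≈ 2.3432
y* = (k*)^α = 2.3432^0.25 ≈ 1.2372
c* = (1 − s)·y* = (1 − 0.25) × 1.2372 ≈ 0.9279

c* ≈ 0.93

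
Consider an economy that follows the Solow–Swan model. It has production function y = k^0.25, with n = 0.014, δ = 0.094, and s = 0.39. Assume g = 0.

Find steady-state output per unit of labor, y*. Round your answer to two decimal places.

In steady state, investment equals break-even investment: s·k^α = (n + δ)·k.
Rearranging, k^(1−α) = s / (n + δ).
k^0.75 = 0.39 / (0.014 + 0.094) = 0.39 / 0.108 = 3.6111
k* = 3.6111^(1/0.75) ≈ 5.5401
y* = (k*)^α = 5.5401^0.25 ≈ 1.5342

y* = 1.53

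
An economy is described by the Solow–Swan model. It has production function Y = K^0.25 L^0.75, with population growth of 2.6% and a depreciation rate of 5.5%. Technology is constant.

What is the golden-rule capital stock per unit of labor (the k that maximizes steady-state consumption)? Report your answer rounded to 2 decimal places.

k_gold ≈ 4.49

The golden rule sets f'(k) = n + δ, i.e. α·k^(α−1) = n + δ.
So k^(1−α) = α / (n + δ) = 0.25 / 0.081 = 3.0864.
k_gold = 3.0864^(1/0.75) ≈ 4.4937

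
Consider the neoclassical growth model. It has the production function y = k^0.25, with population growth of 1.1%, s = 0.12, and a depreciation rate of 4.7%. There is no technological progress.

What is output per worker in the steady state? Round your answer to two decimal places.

In steady state, investment equals break-even investment: s·k^α = (n + δ)·k.
Rearranging, k^(1−α) = s / (n + δ).
k^0.75 = 0.12 / (0.011 + 0.047) = 0.12 / 0.058 = 2.0690
k* = 2.0690^(1/0.75) ≈ 2.6364
y* = (k*)^α = 2.6364^0.25 ≈ 1.2742

y* = 1.27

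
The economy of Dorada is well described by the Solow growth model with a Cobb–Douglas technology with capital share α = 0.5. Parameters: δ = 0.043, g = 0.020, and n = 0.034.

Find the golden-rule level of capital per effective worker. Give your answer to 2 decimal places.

k_gold ≈ 26.57

The golden rule sets f'(k) = n + g + δ, i.e. α·k^(α−1) = n + g + δ.
So k^(1−α) = α / (n + g + δ) = 0.5 / 0.097 = 5.1546.
k_gold = 5.1546^(1/0.5) ≈ 26.5699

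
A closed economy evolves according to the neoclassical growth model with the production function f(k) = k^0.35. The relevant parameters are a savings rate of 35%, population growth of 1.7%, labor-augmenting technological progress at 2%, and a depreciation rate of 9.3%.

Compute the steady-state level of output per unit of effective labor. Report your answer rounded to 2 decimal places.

y* = 1.70

Steady state requires s·f(k) = (n + g + δ)·k, i.e. s·k^α = (n + g + δ)·k.
Rearranging, k^(1−α) = s / (n + g + δ).
k^0.65 = 0.35 / (0.017 + 0.020 + 0.093) = 0.35 / 0.130 = 2.6923
k* = 2.6923^(1/0.65) ≈ 4.5891
y* = (k*)^α = 4.5891^0.35 ≈ 1.7045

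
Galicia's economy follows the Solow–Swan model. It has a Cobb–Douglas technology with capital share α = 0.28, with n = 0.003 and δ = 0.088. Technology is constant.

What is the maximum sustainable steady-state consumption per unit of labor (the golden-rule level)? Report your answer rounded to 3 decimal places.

At the golden rule, f'(k) = n + δ, so α·k^(α−1) = n + δ and k_gold = (α/(n + δ))^(1/(1−α)).
k_gold = (0.28/0.091)^(1/0.72) = 3.0769^1.3889 ≈ 4.7637
c_gold = f(k_gold) − (n + δ)·k_gold = 1.5482 − 0.091×4.7637 ≈ 1.1147

c_gold ≈ 1.115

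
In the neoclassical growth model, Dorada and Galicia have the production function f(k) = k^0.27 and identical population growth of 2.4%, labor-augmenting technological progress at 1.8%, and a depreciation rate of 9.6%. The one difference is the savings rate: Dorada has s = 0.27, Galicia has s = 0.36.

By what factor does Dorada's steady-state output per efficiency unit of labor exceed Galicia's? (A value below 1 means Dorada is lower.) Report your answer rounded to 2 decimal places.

Steady-state y* = [s/(n + g + δ)]^(α/(1−α)), so the ratio is [ (s_D/(n + g + δ)_D) / (s_G/(n + g + δ)_G) ]^0.3699.
s_D/(n + g + δ)_D = 0.27/0.138 = 1.9565; s_G/(n + g + δ)_G = 0.36/0.138 = 2.6087.
Ratio = (1.9565/2.6087)^0.3699 = 0.7500^0.3699 ≈ 0.8991

y*_D / y*_G ≈ 0.90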